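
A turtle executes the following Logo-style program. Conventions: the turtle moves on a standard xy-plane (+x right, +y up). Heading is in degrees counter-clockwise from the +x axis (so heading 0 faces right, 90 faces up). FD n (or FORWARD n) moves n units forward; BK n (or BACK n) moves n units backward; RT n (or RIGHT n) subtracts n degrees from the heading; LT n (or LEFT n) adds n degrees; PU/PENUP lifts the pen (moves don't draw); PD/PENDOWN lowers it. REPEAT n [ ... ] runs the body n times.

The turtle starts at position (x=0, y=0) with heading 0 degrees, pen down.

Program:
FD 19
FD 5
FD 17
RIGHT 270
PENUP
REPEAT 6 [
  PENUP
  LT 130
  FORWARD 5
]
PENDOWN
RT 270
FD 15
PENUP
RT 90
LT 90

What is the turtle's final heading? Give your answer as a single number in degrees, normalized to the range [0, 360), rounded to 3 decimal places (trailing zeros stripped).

Executing turtle program step by step:
Start: pos=(0,0), heading=0, pen down
FD 19: (0,0) -> (19,0) [heading=0, draw]
FD 5: (19,0) -> (24,0) [heading=0, draw]
FD 17: (24,0) -> (41,0) [heading=0, draw]
RT 270: heading 0 -> 90
PU: pen up
REPEAT 6 [
  -- iteration 1/6 --
  PU: pen up
  LT 130: heading 90 -> 220
  FD 5: (41,0) -> (37.17,-3.214) [heading=220, move]
  -- iteration 2/6 --
  PU: pen up
  LT 130: heading 220 -> 350
  FD 5: (37.17,-3.214) -> (42.094,-4.082) [heading=350, move]
  -- iteration 3/6 --
  PU: pen up
  LT 130: heading 350 -> 120
  FD 5: (42.094,-4.082) -> (39.594,0.248) [heading=120, move]
  -- iteration 4/6 --
  PU: pen up
  LT 130: heading 120 -> 250
  FD 5: (39.594,0.248) -> (37.884,-4.451) [heading=250, move]
  -- iteration 5/6 --
  PU: pen up
  LT 130: heading 250 -> 20
  FD 5: (37.884,-4.451) -> (42.582,-2.74) [heading=20, move]
  -- iteration 6/6 --
  PU: pen up
  LT 130: heading 20 -> 150
  FD 5: (42.582,-2.74) -> (38.252,-0.24) [heading=150, move]
]
PD: pen down
RT 270: heading 150 -> 240
FD 15: (38.252,-0.24) -> (30.752,-13.231) [heading=240, draw]
PU: pen up
RT 90: heading 240 -> 150
LT 90: heading 150 -> 240
Final: pos=(30.752,-13.231), heading=240, 4 segment(s) drawn

Answer: 240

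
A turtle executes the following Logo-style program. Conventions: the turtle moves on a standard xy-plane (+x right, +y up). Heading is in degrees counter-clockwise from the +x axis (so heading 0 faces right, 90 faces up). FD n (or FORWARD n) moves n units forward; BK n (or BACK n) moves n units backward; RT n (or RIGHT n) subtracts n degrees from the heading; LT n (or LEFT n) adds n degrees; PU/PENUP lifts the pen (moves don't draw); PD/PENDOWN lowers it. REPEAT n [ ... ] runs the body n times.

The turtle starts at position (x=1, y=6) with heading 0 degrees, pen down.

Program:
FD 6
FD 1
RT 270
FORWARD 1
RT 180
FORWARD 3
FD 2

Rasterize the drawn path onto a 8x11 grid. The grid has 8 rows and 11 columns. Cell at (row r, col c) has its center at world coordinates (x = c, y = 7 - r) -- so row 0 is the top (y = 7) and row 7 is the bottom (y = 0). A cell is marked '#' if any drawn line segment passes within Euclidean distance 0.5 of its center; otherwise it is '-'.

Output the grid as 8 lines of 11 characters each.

Segment 0: (1,6) -> (7,6)
Segment 1: (7,6) -> (8,6)
Segment 2: (8,6) -> (8,7)
Segment 3: (8,7) -> (8,4)
Segment 4: (8,4) -> (8,2)

Answer: --------#--
-########--
--------#--
--------#--
--------#--
--------#--
-----------
-----------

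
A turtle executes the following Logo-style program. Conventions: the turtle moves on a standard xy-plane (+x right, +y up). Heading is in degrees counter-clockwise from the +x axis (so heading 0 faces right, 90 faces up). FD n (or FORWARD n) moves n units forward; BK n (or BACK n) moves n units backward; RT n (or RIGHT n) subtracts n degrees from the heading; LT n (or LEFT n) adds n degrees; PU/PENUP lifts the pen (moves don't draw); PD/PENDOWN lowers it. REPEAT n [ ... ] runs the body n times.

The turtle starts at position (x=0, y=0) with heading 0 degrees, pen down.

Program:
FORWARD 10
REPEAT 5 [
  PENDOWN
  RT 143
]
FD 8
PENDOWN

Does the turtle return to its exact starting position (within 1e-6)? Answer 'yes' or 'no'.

Executing turtle program step by step:
Start: pos=(0,0), heading=0, pen down
FD 10: (0,0) -> (10,0) [heading=0, draw]
REPEAT 5 [
  -- iteration 1/5 --
  PD: pen down
  RT 143: heading 0 -> 217
  -- iteration 2/5 --
  PD: pen down
  RT 143: heading 217 -> 74
  -- iteration 3/5 --
  PD: pen down
  RT 143: heading 74 -> 291
  -- iteration 4/5 --
  PD: pen down
  RT 143: heading 291 -> 148
  -- iteration 5/5 --
  PD: pen down
  RT 143: heading 148 -> 5
]
FD 8: (10,0) -> (17.97,0.697) [heading=5, draw]
PD: pen down
Final: pos=(17.97,0.697), heading=5, 2 segment(s) drawn

Start position: (0, 0)
Final position: (17.97, 0.697)
Distance = 17.983; >= 1e-6 -> NOT closed

Answer: no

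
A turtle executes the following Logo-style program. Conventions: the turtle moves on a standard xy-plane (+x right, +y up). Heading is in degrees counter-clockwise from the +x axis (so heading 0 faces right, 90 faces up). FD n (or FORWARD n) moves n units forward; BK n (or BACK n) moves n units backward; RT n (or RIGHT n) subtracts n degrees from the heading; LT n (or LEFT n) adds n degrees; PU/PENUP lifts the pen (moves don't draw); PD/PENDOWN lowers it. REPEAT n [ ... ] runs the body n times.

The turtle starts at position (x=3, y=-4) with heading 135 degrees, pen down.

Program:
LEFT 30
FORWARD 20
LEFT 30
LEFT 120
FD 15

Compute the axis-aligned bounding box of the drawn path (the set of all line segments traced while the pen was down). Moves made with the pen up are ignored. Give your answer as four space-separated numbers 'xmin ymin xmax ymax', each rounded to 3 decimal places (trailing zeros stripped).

Answer: -16.319 -9.43 3 1.176

Derivation:
Executing turtle program step by step:
Start: pos=(3,-4), heading=135, pen down
LT 30: heading 135 -> 165
FD 20: (3,-4) -> (-16.319,1.176) [heading=165, draw]
LT 30: heading 165 -> 195
LT 120: heading 195 -> 315
FD 15: (-16.319,1.176) -> (-5.712,-9.43) [heading=315, draw]
Final: pos=(-5.712,-9.43), heading=315, 2 segment(s) drawn

Segment endpoints: x in {-16.319, -5.712, 3}, y in {-9.43, -4, 1.176}
xmin=-16.319, ymin=-9.43, xmax=3, ymax=1.176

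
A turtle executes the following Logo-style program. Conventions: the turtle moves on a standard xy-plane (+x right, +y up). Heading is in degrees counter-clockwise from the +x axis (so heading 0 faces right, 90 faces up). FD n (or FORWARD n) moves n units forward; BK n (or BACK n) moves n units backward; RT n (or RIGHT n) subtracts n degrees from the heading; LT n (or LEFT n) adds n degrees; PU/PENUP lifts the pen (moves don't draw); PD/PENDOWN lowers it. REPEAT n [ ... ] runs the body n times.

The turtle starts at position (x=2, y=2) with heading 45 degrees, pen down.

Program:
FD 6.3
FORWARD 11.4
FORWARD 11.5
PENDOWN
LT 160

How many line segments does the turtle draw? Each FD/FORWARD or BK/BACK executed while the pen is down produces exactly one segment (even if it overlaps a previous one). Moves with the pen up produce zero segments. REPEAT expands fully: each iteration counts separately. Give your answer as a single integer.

Executing turtle program step by step:
Start: pos=(2,2), heading=45, pen down
FD 6.3: (2,2) -> (6.455,6.455) [heading=45, draw]
FD 11.4: (6.455,6.455) -> (14.516,14.516) [heading=45, draw]
FD 11.5: (14.516,14.516) -> (22.648,22.648) [heading=45, draw]
PD: pen down
LT 160: heading 45 -> 205
Final: pos=(22.648,22.648), heading=205, 3 segment(s) drawn
Segments drawn: 3

Answer: 3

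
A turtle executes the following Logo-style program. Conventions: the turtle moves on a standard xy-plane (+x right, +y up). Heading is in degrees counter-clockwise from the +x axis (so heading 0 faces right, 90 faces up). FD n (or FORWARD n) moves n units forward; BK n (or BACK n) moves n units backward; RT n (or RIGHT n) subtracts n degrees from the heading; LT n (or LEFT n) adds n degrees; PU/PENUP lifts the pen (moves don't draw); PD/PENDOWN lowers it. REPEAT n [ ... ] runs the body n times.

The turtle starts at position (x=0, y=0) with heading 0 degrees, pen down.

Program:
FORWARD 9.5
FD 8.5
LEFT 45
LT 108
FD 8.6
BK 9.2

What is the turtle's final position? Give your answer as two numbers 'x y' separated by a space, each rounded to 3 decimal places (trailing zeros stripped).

Executing turtle program step by step:
Start: pos=(0,0), heading=0, pen down
FD 9.5: (0,0) -> (9.5,0) [heading=0, draw]
FD 8.5: (9.5,0) -> (18,0) [heading=0, draw]
LT 45: heading 0 -> 45
LT 108: heading 45 -> 153
FD 8.6: (18,0) -> (10.337,3.904) [heading=153, draw]
BK 9.2: (10.337,3.904) -> (18.535,-0.272) [heading=153, draw]
Final: pos=(18.535,-0.272), heading=153, 4 segment(s) drawn

Answer: 18.535 -0.272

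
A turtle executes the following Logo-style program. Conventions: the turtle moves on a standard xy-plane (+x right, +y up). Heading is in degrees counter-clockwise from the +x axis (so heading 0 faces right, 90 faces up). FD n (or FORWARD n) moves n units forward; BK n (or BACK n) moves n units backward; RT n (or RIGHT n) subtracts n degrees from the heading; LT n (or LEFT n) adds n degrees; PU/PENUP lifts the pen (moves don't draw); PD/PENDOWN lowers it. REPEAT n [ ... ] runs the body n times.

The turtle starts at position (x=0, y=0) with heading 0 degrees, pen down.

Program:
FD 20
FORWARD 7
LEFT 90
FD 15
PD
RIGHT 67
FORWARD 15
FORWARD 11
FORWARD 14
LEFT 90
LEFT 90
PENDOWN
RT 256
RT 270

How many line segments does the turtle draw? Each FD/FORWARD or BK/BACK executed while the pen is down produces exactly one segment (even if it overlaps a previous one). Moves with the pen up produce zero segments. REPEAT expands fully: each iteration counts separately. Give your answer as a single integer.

Answer: 6

Derivation:
Executing turtle program step by step:
Start: pos=(0,0), heading=0, pen down
FD 20: (0,0) -> (20,0) [heading=0, draw]
FD 7: (20,0) -> (27,0) [heading=0, draw]
LT 90: heading 0 -> 90
FD 15: (27,0) -> (27,15) [heading=90, draw]
PD: pen down
RT 67: heading 90 -> 23
FD 15: (27,15) -> (40.808,20.861) [heading=23, draw]
FD 11: (40.808,20.861) -> (50.933,25.159) [heading=23, draw]
FD 14: (50.933,25.159) -> (63.82,30.629) [heading=23, draw]
LT 90: heading 23 -> 113
LT 90: heading 113 -> 203
PD: pen down
RT 256: heading 203 -> 307
RT 270: heading 307 -> 37
Final: pos=(63.82,30.629), heading=37, 6 segment(s) drawn
Segments drawn: 6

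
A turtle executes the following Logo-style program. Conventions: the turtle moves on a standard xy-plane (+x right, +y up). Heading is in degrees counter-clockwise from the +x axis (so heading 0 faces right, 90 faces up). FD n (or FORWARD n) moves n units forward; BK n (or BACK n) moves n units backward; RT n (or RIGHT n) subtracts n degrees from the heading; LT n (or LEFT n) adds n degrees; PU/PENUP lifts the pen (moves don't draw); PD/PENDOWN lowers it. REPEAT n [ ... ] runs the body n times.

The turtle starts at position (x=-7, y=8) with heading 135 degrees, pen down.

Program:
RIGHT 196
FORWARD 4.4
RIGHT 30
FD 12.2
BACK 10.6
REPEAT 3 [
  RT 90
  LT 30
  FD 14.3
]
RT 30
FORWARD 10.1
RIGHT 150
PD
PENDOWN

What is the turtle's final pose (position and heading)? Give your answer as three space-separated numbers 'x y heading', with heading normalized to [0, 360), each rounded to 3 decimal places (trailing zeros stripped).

Executing turtle program step by step:
Start: pos=(-7,8), heading=135, pen down
RT 196: heading 135 -> 299
FD 4.4: (-7,8) -> (-4.867,4.152) [heading=299, draw]
RT 30: heading 299 -> 269
FD 12.2: (-4.867,4.152) -> (-5.08,-8.046) [heading=269, draw]
BK 10.6: (-5.08,-8.046) -> (-4.895,2.552) [heading=269, draw]
REPEAT 3 [
  -- iteration 1/3 --
  RT 90: heading 269 -> 179
  LT 30: heading 179 -> 209
  FD 14.3: (-4.895,2.552) -> (-17.402,-4.381) [heading=209, draw]
  -- iteration 2/3 --
  RT 90: heading 209 -> 119
  LT 30: heading 119 -> 149
  FD 14.3: (-17.402,-4.381) -> (-29.659,2.984) [heading=149, draw]
  -- iteration 3/3 --
  RT 90: heading 149 -> 59
  LT 30: heading 59 -> 89
  FD 14.3: (-29.659,2.984) -> (-29.41,17.282) [heading=89, draw]
]
RT 30: heading 89 -> 59
FD 10.1: (-29.41,17.282) -> (-24.208,25.939) [heading=59, draw]
RT 150: heading 59 -> 269
PD: pen down
PD: pen down
Final: pos=(-24.208,25.939), heading=269, 7 segment(s) drawn

Answer: -24.208 25.939 269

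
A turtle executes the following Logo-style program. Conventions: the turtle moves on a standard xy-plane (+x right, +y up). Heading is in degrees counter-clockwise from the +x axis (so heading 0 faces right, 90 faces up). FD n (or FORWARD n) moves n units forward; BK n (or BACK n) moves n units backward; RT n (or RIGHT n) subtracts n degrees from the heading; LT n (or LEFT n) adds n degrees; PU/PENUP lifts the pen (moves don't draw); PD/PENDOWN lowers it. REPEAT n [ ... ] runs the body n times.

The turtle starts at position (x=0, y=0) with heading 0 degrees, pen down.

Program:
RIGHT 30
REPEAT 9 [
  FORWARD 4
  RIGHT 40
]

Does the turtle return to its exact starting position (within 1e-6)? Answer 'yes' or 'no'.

Answer: yes

Derivation:
Executing turtle program step by step:
Start: pos=(0,0), heading=0, pen down
RT 30: heading 0 -> 330
REPEAT 9 [
  -- iteration 1/9 --
  FD 4: (0,0) -> (3.464,-2) [heading=330, draw]
  RT 40: heading 330 -> 290
  -- iteration 2/9 --
  FD 4: (3.464,-2) -> (4.832,-5.759) [heading=290, draw]
  RT 40: heading 290 -> 250
  -- iteration 3/9 --
  FD 4: (4.832,-5.759) -> (3.464,-9.518) [heading=250, draw]
  RT 40: heading 250 -> 210
  -- iteration 4/9 --
  FD 4: (3.464,-9.518) -> (0,-11.518) [heading=210, draw]
  RT 40: heading 210 -> 170
  -- iteration 5/9 --
  FD 4: (0,-11.518) -> (-3.939,-10.823) [heading=170, draw]
  RT 40: heading 170 -> 130
  -- iteration 6/9 --
  FD 4: (-3.939,-10.823) -> (-6.51,-7.759) [heading=130, draw]
  RT 40: heading 130 -> 90
  -- iteration 7/9 --
  FD 4: (-6.51,-7.759) -> (-6.51,-3.759) [heading=90, draw]
  RT 40: heading 90 -> 50
  -- iteration 8/9 --
  FD 4: (-6.51,-3.759) -> (-3.939,-0.695) [heading=50, draw]
  RT 40: heading 50 -> 10
  -- iteration 9/9 --
  FD 4: (-3.939,-0.695) -> (0,0) [heading=10, draw]
  RT 40: heading 10 -> 330
]
Final: pos=(0,0), heading=330, 9 segment(s) drawn

Start position: (0, 0)
Final position: (0, 0)
Distance = 0; < 1e-6 -> CLOSED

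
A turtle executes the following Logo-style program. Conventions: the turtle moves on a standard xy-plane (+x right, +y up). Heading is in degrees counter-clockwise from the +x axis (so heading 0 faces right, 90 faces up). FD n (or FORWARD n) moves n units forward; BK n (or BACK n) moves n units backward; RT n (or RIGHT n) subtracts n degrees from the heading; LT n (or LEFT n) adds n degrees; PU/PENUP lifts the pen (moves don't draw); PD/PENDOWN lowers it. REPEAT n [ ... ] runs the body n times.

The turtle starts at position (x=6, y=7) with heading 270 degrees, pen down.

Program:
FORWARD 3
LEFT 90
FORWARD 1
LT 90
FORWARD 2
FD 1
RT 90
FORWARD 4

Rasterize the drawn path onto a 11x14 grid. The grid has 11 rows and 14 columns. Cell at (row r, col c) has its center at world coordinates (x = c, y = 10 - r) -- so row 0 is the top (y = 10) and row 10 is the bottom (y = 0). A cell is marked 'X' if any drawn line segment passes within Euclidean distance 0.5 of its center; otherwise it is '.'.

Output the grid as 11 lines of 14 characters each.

Segment 0: (6,7) -> (6,4)
Segment 1: (6,4) -> (7,4)
Segment 2: (7,4) -> (7,6)
Segment 3: (7,6) -> (7,7)
Segment 4: (7,7) -> (11,7)

Answer: ..............
..............
..............
......XXXXXX..
......XX......
......XX......
......XX......
..............
..............
..............
..............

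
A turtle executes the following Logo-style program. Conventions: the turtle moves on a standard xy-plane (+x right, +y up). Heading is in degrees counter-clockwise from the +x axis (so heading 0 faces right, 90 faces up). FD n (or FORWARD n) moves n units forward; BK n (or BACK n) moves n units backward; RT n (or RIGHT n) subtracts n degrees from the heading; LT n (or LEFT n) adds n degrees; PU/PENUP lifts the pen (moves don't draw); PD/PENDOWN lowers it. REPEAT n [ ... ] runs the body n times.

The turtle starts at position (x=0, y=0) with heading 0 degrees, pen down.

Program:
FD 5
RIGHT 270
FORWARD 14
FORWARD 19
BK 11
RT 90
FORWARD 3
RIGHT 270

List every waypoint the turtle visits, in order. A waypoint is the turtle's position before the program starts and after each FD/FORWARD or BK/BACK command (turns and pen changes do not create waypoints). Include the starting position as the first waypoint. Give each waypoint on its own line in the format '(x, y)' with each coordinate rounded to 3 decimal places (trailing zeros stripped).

Executing turtle program step by step:
Start: pos=(0,0), heading=0, pen down
FD 5: (0,0) -> (5,0) [heading=0, draw]
RT 270: heading 0 -> 90
FD 14: (5,0) -> (5,14) [heading=90, draw]
FD 19: (5,14) -> (5,33) [heading=90, draw]
BK 11: (5,33) -> (5,22) [heading=90, draw]
RT 90: heading 90 -> 0
FD 3: (5,22) -> (8,22) [heading=0, draw]
RT 270: heading 0 -> 90
Final: pos=(8,22), heading=90, 5 segment(s) drawn
Waypoints (6 total):
(0, 0)
(5, 0)
(5, 14)
(5, 33)
(5, 22)
(8, 22)

Answer: (0, 0)
(5, 0)
(5, 14)
(5, 33)
(5, 22)
(8, 22)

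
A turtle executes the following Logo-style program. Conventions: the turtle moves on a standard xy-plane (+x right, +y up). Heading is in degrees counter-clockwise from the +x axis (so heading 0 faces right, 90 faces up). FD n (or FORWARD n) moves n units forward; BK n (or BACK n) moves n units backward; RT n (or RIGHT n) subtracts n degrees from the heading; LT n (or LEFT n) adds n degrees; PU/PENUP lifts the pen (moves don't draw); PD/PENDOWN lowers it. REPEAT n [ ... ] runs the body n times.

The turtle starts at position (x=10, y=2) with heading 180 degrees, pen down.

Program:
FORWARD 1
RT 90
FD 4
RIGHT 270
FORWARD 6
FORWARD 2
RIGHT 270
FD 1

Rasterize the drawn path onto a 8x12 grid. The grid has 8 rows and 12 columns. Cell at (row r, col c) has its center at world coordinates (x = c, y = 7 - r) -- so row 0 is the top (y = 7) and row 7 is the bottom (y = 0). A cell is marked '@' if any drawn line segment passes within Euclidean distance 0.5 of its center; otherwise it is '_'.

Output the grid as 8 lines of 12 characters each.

Answer: ____________
_@@@@@@@@@__
_@_______@__
_________@__
_________@__
_________@@_
____________
____________

Derivation:
Segment 0: (10,2) -> (9,2)
Segment 1: (9,2) -> (9,6)
Segment 2: (9,6) -> (3,6)
Segment 3: (3,6) -> (1,6)
Segment 4: (1,6) -> (1,5)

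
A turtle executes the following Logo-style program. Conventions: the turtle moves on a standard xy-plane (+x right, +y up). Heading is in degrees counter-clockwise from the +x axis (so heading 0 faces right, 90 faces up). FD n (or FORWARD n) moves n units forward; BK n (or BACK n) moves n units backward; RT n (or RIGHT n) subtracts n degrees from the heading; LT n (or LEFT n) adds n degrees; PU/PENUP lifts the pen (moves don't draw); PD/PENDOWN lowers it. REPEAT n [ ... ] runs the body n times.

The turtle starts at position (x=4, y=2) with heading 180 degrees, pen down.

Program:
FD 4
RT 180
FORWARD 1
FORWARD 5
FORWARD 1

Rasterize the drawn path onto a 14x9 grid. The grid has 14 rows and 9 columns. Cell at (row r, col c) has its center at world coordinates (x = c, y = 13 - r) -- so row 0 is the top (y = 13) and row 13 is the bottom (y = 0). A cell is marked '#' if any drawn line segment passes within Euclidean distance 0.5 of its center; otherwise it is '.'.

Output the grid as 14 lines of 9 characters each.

Answer: .........
.........
.........
.........
.........
.........
.........
.........
.........
.........
.........
########.
.........
.........

Derivation:
Segment 0: (4,2) -> (0,2)
Segment 1: (0,2) -> (1,2)
Segment 2: (1,2) -> (6,2)
Segment 3: (6,2) -> (7,2)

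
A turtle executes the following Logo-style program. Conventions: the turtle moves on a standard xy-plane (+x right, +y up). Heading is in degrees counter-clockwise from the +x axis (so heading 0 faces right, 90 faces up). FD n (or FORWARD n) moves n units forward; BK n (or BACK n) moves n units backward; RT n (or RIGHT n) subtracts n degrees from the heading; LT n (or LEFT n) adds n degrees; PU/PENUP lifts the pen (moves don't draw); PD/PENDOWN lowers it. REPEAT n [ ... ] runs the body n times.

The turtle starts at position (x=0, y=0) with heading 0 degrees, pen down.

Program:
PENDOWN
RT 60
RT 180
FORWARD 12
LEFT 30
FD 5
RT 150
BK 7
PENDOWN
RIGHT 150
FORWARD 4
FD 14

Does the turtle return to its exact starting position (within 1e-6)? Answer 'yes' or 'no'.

Answer: no

Derivation:
Executing turtle program step by step:
Start: pos=(0,0), heading=0, pen down
PD: pen down
RT 60: heading 0 -> 300
RT 180: heading 300 -> 120
FD 12: (0,0) -> (-6,10.392) [heading=120, draw]
LT 30: heading 120 -> 150
FD 5: (-6,10.392) -> (-10.33,12.892) [heading=150, draw]
RT 150: heading 150 -> 0
BK 7: (-10.33,12.892) -> (-17.33,12.892) [heading=0, draw]
PD: pen down
RT 150: heading 0 -> 210
FD 4: (-17.33,12.892) -> (-20.794,10.892) [heading=210, draw]
FD 14: (-20.794,10.892) -> (-32.919,3.892) [heading=210, draw]
Final: pos=(-32.919,3.892), heading=210, 5 segment(s) drawn

Start position: (0, 0)
Final position: (-32.919, 3.892)
Distance = 33.148; >= 1e-6 -> NOT closed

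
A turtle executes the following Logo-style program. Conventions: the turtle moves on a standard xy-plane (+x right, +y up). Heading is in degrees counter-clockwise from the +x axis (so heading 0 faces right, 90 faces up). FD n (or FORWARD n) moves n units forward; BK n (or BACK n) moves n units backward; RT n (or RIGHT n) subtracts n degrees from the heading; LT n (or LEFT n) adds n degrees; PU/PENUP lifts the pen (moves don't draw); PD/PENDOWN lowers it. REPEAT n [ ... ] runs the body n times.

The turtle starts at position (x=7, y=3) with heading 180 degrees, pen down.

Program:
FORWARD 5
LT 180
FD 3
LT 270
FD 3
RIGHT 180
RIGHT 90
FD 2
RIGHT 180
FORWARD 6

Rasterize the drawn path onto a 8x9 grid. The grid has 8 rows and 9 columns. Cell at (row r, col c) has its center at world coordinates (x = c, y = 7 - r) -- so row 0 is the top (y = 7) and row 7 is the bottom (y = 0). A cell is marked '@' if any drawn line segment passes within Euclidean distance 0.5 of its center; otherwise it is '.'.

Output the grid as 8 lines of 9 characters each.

Answer: .........
.........
.........
.........
..@@@@@@.
.....@...
.....@...
.@@@@@@@.

Derivation:
Segment 0: (7,3) -> (2,3)
Segment 1: (2,3) -> (5,3)
Segment 2: (5,3) -> (5,-0)
Segment 3: (5,-0) -> (7,-0)
Segment 4: (7,-0) -> (1,-0)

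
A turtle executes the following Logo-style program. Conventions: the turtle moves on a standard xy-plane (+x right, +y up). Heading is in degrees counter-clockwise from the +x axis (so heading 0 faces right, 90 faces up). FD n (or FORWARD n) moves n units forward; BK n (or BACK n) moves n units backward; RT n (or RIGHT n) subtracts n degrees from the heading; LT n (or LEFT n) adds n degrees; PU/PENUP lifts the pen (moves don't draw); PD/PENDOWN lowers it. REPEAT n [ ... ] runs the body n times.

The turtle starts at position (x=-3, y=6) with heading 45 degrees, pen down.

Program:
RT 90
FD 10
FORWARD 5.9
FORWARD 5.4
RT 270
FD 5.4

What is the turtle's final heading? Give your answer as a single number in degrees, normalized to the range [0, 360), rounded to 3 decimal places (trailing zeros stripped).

Executing turtle program step by step:
Start: pos=(-3,6), heading=45, pen down
RT 90: heading 45 -> 315
FD 10: (-3,6) -> (4.071,-1.071) [heading=315, draw]
FD 5.9: (4.071,-1.071) -> (8.243,-5.243) [heading=315, draw]
FD 5.4: (8.243,-5.243) -> (12.061,-9.061) [heading=315, draw]
RT 270: heading 315 -> 45
FD 5.4: (12.061,-9.061) -> (15.88,-5.243) [heading=45, draw]
Final: pos=(15.88,-5.243), heading=45, 4 segment(s) drawn

Answer: 45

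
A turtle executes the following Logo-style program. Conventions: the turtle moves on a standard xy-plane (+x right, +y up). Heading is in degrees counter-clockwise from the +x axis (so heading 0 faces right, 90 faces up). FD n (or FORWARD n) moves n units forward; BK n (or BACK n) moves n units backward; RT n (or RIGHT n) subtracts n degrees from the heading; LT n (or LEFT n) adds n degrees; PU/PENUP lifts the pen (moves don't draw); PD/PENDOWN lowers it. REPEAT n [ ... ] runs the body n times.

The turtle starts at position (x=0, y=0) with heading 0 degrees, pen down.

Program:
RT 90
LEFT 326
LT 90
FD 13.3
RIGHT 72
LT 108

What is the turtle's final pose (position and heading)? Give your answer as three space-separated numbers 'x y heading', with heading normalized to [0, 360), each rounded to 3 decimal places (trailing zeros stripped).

Executing turtle program step by step:
Start: pos=(0,0), heading=0, pen down
RT 90: heading 0 -> 270
LT 326: heading 270 -> 236
LT 90: heading 236 -> 326
FD 13.3: (0,0) -> (11.026,-7.437) [heading=326, draw]
RT 72: heading 326 -> 254
LT 108: heading 254 -> 2
Final: pos=(11.026,-7.437), heading=2, 1 segment(s) drawn

Answer: 11.026 -7.437 2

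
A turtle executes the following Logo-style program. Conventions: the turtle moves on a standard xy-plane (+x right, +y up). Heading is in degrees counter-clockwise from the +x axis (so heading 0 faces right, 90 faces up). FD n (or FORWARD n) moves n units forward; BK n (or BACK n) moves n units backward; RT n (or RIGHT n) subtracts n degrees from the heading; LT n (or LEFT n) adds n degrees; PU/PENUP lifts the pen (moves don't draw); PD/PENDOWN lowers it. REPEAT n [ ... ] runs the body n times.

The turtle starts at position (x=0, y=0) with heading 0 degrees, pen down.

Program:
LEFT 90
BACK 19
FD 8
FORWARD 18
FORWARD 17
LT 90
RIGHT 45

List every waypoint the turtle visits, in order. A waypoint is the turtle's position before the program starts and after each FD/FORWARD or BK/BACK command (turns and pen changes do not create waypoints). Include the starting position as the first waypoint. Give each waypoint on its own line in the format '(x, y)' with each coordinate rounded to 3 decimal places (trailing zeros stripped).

Answer: (0, 0)
(0, -19)
(0, -11)
(0, 7)
(0, 24)

Derivation:
Executing turtle program step by step:
Start: pos=(0,0), heading=0, pen down
LT 90: heading 0 -> 90
BK 19: (0,0) -> (0,-19) [heading=90, draw]
FD 8: (0,-19) -> (0,-11) [heading=90, draw]
FD 18: (0,-11) -> (0,7) [heading=90, draw]
FD 17: (0,7) -> (0,24) [heading=90, draw]
LT 90: heading 90 -> 180
RT 45: heading 180 -> 135
Final: pos=(0,24), heading=135, 4 segment(s) drawn
Waypoints (5 total):
(0, 0)
(0, -19)
(0, -11)
(0, 7)
(0, 24)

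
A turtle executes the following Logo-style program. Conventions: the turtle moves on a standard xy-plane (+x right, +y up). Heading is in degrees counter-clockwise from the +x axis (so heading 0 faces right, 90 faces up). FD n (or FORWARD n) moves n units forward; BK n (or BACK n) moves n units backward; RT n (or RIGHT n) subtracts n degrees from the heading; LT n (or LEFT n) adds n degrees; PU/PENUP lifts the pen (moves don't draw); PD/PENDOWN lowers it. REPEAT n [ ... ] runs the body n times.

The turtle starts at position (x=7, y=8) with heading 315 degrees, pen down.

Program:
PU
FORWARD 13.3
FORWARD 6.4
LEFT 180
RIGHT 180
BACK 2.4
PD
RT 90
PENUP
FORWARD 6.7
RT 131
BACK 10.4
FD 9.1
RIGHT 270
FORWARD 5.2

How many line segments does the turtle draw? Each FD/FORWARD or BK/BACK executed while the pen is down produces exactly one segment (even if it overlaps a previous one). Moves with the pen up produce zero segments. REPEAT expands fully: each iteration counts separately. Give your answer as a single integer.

Executing turtle program step by step:
Start: pos=(7,8), heading=315, pen down
PU: pen up
FD 13.3: (7,8) -> (16.405,-1.405) [heading=315, move]
FD 6.4: (16.405,-1.405) -> (20.93,-5.93) [heading=315, move]
LT 180: heading 315 -> 135
RT 180: heading 135 -> 315
BK 2.4: (20.93,-5.93) -> (19.233,-4.233) [heading=315, move]
PD: pen down
RT 90: heading 315 -> 225
PU: pen up
FD 6.7: (19.233,-4.233) -> (14.495,-8.971) [heading=225, move]
RT 131: heading 225 -> 94
BK 10.4: (14.495,-8.971) -> (15.221,-19.345) [heading=94, move]
FD 9.1: (15.221,-19.345) -> (14.586,-10.267) [heading=94, move]
RT 270: heading 94 -> 184
FD 5.2: (14.586,-10.267) -> (9.399,-10.63) [heading=184, move]
Final: pos=(9.399,-10.63), heading=184, 0 segment(s) drawn
Segments drawn: 0

Answer: 0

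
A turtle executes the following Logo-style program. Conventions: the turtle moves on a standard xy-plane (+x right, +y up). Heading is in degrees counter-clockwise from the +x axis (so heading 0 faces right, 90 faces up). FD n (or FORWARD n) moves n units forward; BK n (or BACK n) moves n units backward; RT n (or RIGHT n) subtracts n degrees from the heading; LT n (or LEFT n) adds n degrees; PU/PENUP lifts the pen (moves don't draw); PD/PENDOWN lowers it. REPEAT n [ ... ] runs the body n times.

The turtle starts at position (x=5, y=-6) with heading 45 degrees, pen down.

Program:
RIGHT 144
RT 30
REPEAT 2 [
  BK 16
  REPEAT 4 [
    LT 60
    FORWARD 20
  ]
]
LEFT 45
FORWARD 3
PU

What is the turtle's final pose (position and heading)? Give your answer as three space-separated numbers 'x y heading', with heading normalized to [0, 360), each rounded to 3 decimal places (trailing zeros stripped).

Answer: 50.151 -28.54 36

Derivation:
Executing turtle program step by step:
Start: pos=(5,-6), heading=45, pen down
RT 144: heading 45 -> 261
RT 30: heading 261 -> 231
REPEAT 2 [
  -- iteration 1/2 --
  BK 16: (5,-6) -> (15.069,6.434) [heading=231, draw]
  REPEAT 4 [
    -- iteration 1/4 --
    LT 60: heading 231 -> 291
    FD 20: (15.069,6.434) -> (22.236,-12.237) [heading=291, draw]
    -- iteration 2/4 --
    LT 60: heading 291 -> 351
    FD 20: (22.236,-12.237) -> (41.99,-15.366) [heading=351, draw]
    -- iteration 3/4 --
    LT 60: heading 351 -> 51
    FD 20: (41.99,-15.366) -> (54.577,0.177) [heading=51, draw]
    -- iteration 4/4 --
    LT 60: heading 51 -> 111
    FD 20: (54.577,0.177) -> (47.409,18.849) [heading=111, draw]
  ]
  -- iteration 2/2 --
  BK 16: (47.409,18.849) -> (53.143,3.911) [heading=111, draw]
  REPEAT 4 [
    -- iteration 1/4 --
    LT 60: heading 111 -> 171
    FD 20: (53.143,3.911) -> (33.389,7.04) [heading=171, draw]
    -- iteration 2/4 --
    LT 60: heading 171 -> 231
    FD 20: (33.389,7.04) -> (20.803,-8.503) [heading=231, draw]
    -- iteration 3/4 --
    LT 60: heading 231 -> 291
    FD 20: (20.803,-8.503) -> (27.97,-27.175) [heading=291, draw]
    -- iteration 4/4 --
    LT 60: heading 291 -> 351
    FD 20: (27.97,-27.175) -> (47.724,-30.303) [heading=351, draw]
  ]
]
LT 45: heading 351 -> 36
FD 3: (47.724,-30.303) -> (50.151,-28.54) [heading=36, draw]
PU: pen up
Final: pos=(50.151,-28.54), heading=36, 11 segment(s) drawn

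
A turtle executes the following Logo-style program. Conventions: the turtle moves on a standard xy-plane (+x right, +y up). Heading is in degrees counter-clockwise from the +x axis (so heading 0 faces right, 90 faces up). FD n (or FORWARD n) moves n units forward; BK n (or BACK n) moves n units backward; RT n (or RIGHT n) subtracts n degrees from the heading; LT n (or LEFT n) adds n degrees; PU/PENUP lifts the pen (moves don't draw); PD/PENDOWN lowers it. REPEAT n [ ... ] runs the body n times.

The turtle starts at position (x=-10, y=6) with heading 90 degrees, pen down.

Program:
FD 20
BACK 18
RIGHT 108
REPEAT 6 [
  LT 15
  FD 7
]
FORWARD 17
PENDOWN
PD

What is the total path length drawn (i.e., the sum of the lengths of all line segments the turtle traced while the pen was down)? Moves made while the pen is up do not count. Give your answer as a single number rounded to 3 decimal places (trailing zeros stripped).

Executing turtle program step by step:
Start: pos=(-10,6), heading=90, pen down
FD 20: (-10,6) -> (-10,26) [heading=90, draw]
BK 18: (-10,26) -> (-10,8) [heading=90, draw]
RT 108: heading 90 -> 342
REPEAT 6 [
  -- iteration 1/6 --
  LT 15: heading 342 -> 357
  FD 7: (-10,8) -> (-3.01,7.634) [heading=357, draw]
  -- iteration 2/6 --
  LT 15: heading 357 -> 12
  FD 7: (-3.01,7.634) -> (3.837,9.089) [heading=12, draw]
  -- iteration 3/6 --
  LT 15: heading 12 -> 27
  FD 7: (3.837,9.089) -> (10.074,12.267) [heading=27, draw]
  -- iteration 4/6 --
  LT 15: heading 27 -> 42
  FD 7: (10.074,12.267) -> (15.276,16.951) [heading=42, draw]
  -- iteration 5/6 --
  LT 15: heading 42 -> 57
  FD 7: (15.276,16.951) -> (19.089,22.822) [heading=57, draw]
  -- iteration 6/6 --
  LT 15: heading 57 -> 72
  FD 7: (19.089,22.822) -> (21.252,29.479) [heading=72, draw]
]
FD 17: (21.252,29.479) -> (26.505,45.647) [heading=72, draw]
PD: pen down
PD: pen down
Final: pos=(26.505,45.647), heading=72, 9 segment(s) drawn

Segment lengths:
  seg 1: (-10,6) -> (-10,26), length = 20
  seg 2: (-10,26) -> (-10,8), length = 18
  seg 3: (-10,8) -> (-3.01,7.634), length = 7
  seg 4: (-3.01,7.634) -> (3.837,9.089), length = 7
  seg 5: (3.837,9.089) -> (10.074,12.267), length = 7
  seg 6: (10.074,12.267) -> (15.276,16.951), length = 7
  seg 7: (15.276,16.951) -> (19.089,22.822), length = 7
  seg 8: (19.089,22.822) -> (21.252,29.479), length = 7
  seg 9: (21.252,29.479) -> (26.505,45.647), length = 17
Total = 97

Answer: 97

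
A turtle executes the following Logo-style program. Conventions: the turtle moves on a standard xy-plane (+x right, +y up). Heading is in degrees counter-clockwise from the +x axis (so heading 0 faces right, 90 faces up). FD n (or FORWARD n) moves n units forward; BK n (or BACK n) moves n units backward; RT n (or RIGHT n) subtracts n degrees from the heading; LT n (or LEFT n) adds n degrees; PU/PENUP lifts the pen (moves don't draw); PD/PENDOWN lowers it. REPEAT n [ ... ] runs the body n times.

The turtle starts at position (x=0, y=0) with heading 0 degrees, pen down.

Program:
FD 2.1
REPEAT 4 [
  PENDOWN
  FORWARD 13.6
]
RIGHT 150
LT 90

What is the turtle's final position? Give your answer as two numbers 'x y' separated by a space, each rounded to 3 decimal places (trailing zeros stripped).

Executing turtle program step by step:
Start: pos=(0,0), heading=0, pen down
FD 2.1: (0,0) -> (2.1,0) [heading=0, draw]
REPEAT 4 [
  -- iteration 1/4 --
  PD: pen down
  FD 13.6: (2.1,0) -> (15.7,0) [heading=0, draw]
  -- iteration 2/4 --
  PD: pen down
  FD 13.6: (15.7,0) -> (29.3,0) [heading=0, draw]
  -- iteration 3/4 --
  PD: pen down
  FD 13.6: (29.3,0) -> (42.9,0) [heading=0, draw]
  -- iteration 4/4 --
  PD: pen down
  FD 13.6: (42.9,0) -> (56.5,0) [heading=0, draw]
]
RT 150: heading 0 -> 210
LT 90: heading 210 -> 300
Final: pos=(56.5,0), heading=300, 5 segment(s) drawn

Answer: 56.5 0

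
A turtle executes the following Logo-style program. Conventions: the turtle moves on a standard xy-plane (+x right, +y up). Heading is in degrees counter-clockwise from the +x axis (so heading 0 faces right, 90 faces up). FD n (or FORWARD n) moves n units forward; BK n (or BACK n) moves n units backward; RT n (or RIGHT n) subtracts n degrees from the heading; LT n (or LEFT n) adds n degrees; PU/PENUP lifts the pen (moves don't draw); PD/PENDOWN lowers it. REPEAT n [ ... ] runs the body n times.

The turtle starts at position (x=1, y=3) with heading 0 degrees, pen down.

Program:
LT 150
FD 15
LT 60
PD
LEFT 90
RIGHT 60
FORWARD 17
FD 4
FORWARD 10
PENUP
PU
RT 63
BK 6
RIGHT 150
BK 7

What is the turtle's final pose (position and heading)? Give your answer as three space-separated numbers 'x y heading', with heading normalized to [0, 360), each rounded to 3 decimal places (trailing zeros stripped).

Executing turtle program step by step:
Start: pos=(1,3), heading=0, pen down
LT 150: heading 0 -> 150
FD 15: (1,3) -> (-11.99,10.5) [heading=150, draw]
LT 60: heading 150 -> 210
PD: pen down
LT 90: heading 210 -> 300
RT 60: heading 300 -> 240
FD 17: (-11.99,10.5) -> (-20.49,-4.222) [heading=240, draw]
FD 4: (-20.49,-4.222) -> (-22.49,-7.687) [heading=240, draw]
FD 10: (-22.49,-7.687) -> (-27.49,-16.347) [heading=240, draw]
PU: pen up
PU: pen up
RT 63: heading 240 -> 177
BK 6: (-27.49,-16.347) -> (-21.499,-16.661) [heading=177, move]
RT 150: heading 177 -> 27
BK 7: (-21.499,-16.661) -> (-27.736,-19.839) [heading=27, move]
Final: pos=(-27.736,-19.839), heading=27, 4 segment(s) drawn

Answer: -27.736 -19.839 27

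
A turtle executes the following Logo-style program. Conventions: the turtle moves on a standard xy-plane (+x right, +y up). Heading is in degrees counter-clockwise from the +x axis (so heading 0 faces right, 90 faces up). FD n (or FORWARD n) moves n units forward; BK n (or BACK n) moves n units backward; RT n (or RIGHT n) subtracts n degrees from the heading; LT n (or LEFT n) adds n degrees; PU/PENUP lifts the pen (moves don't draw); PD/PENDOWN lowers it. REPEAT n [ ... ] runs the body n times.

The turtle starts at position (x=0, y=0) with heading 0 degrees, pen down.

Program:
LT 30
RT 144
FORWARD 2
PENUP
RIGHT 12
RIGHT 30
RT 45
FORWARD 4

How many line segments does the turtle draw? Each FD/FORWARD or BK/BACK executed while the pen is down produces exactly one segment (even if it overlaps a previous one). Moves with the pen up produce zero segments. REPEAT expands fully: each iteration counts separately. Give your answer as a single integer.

Executing turtle program step by step:
Start: pos=(0,0), heading=0, pen down
LT 30: heading 0 -> 30
RT 144: heading 30 -> 246
FD 2: (0,0) -> (-0.813,-1.827) [heading=246, draw]
PU: pen up
RT 12: heading 246 -> 234
RT 30: heading 234 -> 204
RT 45: heading 204 -> 159
FD 4: (-0.813,-1.827) -> (-4.548,-0.394) [heading=159, move]
Final: pos=(-4.548,-0.394), heading=159, 1 segment(s) drawn
Segments drawn: 1

Answer: 1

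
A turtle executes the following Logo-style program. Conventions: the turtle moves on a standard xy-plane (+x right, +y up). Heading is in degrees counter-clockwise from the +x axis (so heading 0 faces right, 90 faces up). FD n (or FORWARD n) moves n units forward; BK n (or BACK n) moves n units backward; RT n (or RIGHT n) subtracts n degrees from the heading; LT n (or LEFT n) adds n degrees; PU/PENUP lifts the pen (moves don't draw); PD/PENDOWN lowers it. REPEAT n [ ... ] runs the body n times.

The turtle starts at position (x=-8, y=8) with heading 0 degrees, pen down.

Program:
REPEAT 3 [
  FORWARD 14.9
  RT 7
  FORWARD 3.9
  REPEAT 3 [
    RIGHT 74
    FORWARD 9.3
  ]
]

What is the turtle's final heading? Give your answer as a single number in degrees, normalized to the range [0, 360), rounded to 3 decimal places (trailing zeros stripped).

Executing turtle program step by step:
Start: pos=(-8,8), heading=0, pen down
REPEAT 3 [
  -- iteration 1/3 --
  FD 14.9: (-8,8) -> (6.9,8) [heading=0, draw]
  RT 7: heading 0 -> 353
  FD 3.9: (6.9,8) -> (10.771,7.525) [heading=353, draw]
  REPEAT 3 [
    -- iteration 1/3 --
    RT 74: heading 353 -> 279
    FD 9.3: (10.771,7.525) -> (12.226,-1.661) [heading=279, draw]
    -- iteration 2/3 --
    RT 74: heading 279 -> 205
    FD 9.3: (12.226,-1.661) -> (3.797,-5.591) [heading=205, draw]
    -- iteration 3/3 --
    RT 74: heading 205 -> 131
    FD 9.3: (3.797,-5.591) -> (-2.304,1.428) [heading=131, draw]
  ]
  -- iteration 2/3 --
  FD 14.9: (-2.304,1.428) -> (-12.08,12.673) [heading=131, draw]
  RT 7: heading 131 -> 124
  FD 3.9: (-12.08,12.673) -> (-14.26,15.906) [heading=124, draw]
  REPEAT 3 [
    -- iteration 1/3 --
    RT 74: heading 124 -> 50
    FD 9.3: (-14.26,15.906) -> (-8.282,23.03) [heading=50, draw]
    -- iteration 2/3 --
    RT 74: heading 50 -> 336
    FD 9.3: (-8.282,23.03) -> (0.214,19.248) [heading=336, draw]
    -- iteration 3/3 --
    RT 74: heading 336 -> 262
    FD 9.3: (0.214,19.248) -> (-1.081,10.038) [heading=262, draw]
  ]
  -- iteration 3/3 --
  FD 14.9: (-1.081,10.038) -> (-3.154,-4.717) [heading=262, draw]
  RT 7: heading 262 -> 255
  FD 3.9: (-3.154,-4.717) -> (-4.164,-8.484) [heading=255, draw]
  REPEAT 3 [
    -- iteration 1/3 --
    RT 74: heading 255 -> 181
    FD 9.3: (-4.164,-8.484) -> (-13.462,-8.646) [heading=181, draw]
    -- iteration 2/3 --
    RT 74: heading 181 -> 107
    FD 9.3: (-13.462,-8.646) -> (-16.181,0.247) [heading=107, draw]
    -- iteration 3/3 --
    RT 74: heading 107 -> 33
    FD 9.3: (-16.181,0.247) -> (-8.382,5.313) [heading=33, draw]
  ]
]
Final: pos=(-8.382,5.313), heading=33, 15 segment(s) drawn

Answer: 33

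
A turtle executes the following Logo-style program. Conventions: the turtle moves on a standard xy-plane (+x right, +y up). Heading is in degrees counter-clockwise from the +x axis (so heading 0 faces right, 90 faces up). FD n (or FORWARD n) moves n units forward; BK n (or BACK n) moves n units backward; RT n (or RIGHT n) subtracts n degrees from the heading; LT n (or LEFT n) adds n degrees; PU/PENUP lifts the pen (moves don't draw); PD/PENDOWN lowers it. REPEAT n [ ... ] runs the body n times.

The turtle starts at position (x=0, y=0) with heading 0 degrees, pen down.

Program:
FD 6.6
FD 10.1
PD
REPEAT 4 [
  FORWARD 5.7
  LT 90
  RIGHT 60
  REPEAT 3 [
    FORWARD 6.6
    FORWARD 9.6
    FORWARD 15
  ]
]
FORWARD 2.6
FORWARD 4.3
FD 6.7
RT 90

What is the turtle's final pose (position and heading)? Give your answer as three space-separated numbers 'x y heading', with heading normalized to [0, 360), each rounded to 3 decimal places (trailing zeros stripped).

Answer: 104.446 327.784 30

Derivation:
Executing turtle program step by step:
Start: pos=(0,0), heading=0, pen down
FD 6.6: (0,0) -> (6.6,0) [heading=0, draw]
FD 10.1: (6.6,0) -> (16.7,0) [heading=0, draw]
PD: pen down
REPEAT 4 [
  -- iteration 1/4 --
  FD 5.7: (16.7,0) -> (22.4,0) [heading=0, draw]
  LT 90: heading 0 -> 90
  RT 60: heading 90 -> 30
  REPEAT 3 [
    -- iteration 1/3 --
    FD 6.6: (22.4,0) -> (28.116,3.3) [heading=30, draw]
    FD 9.6: (28.116,3.3) -> (36.43,8.1) [heading=30, draw]
    FD 15: (36.43,8.1) -> (49.42,15.6) [heading=30, draw]
    -- iteration 2/3 --
    FD 6.6: (49.42,15.6) -> (55.136,18.9) [heading=30, draw]
    FD 9.6: (55.136,18.9) -> (63.45,23.7) [heading=30, draw]
    FD 15: (63.45,23.7) -> (76.44,31.2) [heading=30, draw]
    -- iteration 3/3 --
    FD 6.6: (76.44,31.2) -> (82.156,34.5) [heading=30, draw]
    FD 9.6: (82.156,34.5) -> (90.47,39.3) [heading=30, draw]
    FD 15: (90.47,39.3) -> (103.46,46.8) [heading=30, draw]
  ]
  -- iteration 2/4 --
  FD 5.7: (103.46,46.8) -> (108.396,49.65) [heading=30, draw]
  LT 90: heading 30 -> 120
  RT 60: heading 120 -> 60
  REPEAT 3 [
    -- iteration 1/3 --
    FD 6.6: (108.396,49.65) -> (111.696,55.366) [heading=60, draw]
    FD 9.6: (111.696,55.366) -> (116.496,63.68) [heading=60, draw]
    FD 15: (116.496,63.68) -> (123.996,76.67) [heading=60, draw]
    -- iteration 2/3 --
    FD 6.6: (123.996,76.67) -> (127.296,82.386) [heading=60, draw]
    FD 9.6: (127.296,82.386) -> (132.096,90.7) [heading=60, draw]
    FD 15: (132.096,90.7) -> (139.596,103.69) [heading=60, draw]
    -- iteration 3/3 --
    FD 6.6: (139.596,103.69) -> (142.896,109.406) [heading=60, draw]
    FD 9.6: (142.896,109.406) -> (147.696,117.72) [heading=60, draw]
    FD 15: (147.696,117.72) -> (155.196,130.71) [heading=60, draw]
  ]
  -- iteration 3/4 --
  FD 5.7: (155.196,130.71) -> (158.046,135.646) [heading=60, draw]
  LT 90: heading 60 -> 150
  RT 60: heading 150 -> 90
  REPEAT 3 [
    -- iteration 1/3 --
    FD 6.6: (158.046,135.646) -> (158.046,142.246) [heading=90, draw]
    FD 9.6: (158.046,142.246) -> (158.046,151.846) [heading=90, draw]
    FD 15: (158.046,151.846) -> (158.046,166.846) [heading=90, draw]
    -- iteration 2/3 --
    FD 6.6: (158.046,166.846) -> (158.046,173.446) [heading=90, draw]
    FD 9.6: (158.046,173.446) -> (158.046,183.046) [heading=90, draw]
    FD 15: (158.046,183.046) -> (158.046,198.046) [heading=90, draw]
    -- iteration 3/3 --
    FD 6.6: (158.046,198.046) -> (158.046,204.646) [heading=90, draw]
    FD 9.6: (158.046,204.646) -> (158.046,214.246) [heading=90, draw]
    FD 15: (158.046,214.246) -> (158.046,229.246) [heading=90, draw]
  ]
  -- iteration 4/4 --
  FD 5.7: (158.046,229.246) -> (158.046,234.946) [heading=90, draw]
  LT 90: heading 90 -> 180
  RT 60: heading 180 -> 120
  REPEAT 3 [
    -- iteration 1/3 --
    FD 6.6: (158.046,234.946) -> (154.746,240.662) [heading=120, draw]
    FD 9.6: (154.746,240.662) -> (149.946,248.976) [heading=120, draw]
    FD 15: (149.946,248.976) -> (142.446,261.966) [heading=120, draw]
    -- iteration 2/3 --
    FD 6.6: (142.446,261.966) -> (139.146,267.682) [heading=120, draw]
    FD 9.6: (139.146,267.682) -> (134.346,275.996) [heading=120, draw]
    FD 15: (134.346,275.996) -> (126.846,288.986) [heading=120, draw]
    -- iteration 3/3 --
    FD 6.6: (126.846,288.986) -> (123.546,294.702) [heading=120, draw]
    FD 9.6: (123.546,294.702) -> (118.746,303.016) [heading=120, draw]
    FD 15: (118.746,303.016) -> (111.246,316.006) [heading=120, draw]
  ]
]
FD 2.6: (111.246,316.006) -> (109.946,318.258) [heading=120, draw]
FD 4.3: (109.946,318.258) -> (107.796,321.982) [heading=120, draw]
FD 6.7: (107.796,321.982) -> (104.446,327.784) [heading=120, draw]
RT 90: heading 120 -> 30
Final: pos=(104.446,327.784), heading=30, 45 segment(s) drawn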